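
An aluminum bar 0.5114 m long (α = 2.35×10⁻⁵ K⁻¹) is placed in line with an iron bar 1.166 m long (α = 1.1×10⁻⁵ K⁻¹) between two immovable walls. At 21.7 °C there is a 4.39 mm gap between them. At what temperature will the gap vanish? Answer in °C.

Gap closes when ΔL₁ + ΔL₂ = 4.39 mm = 4.39×10⁻³ m
(α₁L₁ + α₂L₂)ΔT = g
α₁L₁ + α₂L₂ = 2.35×10⁻⁵×0.5114 + 1.1×10⁻⁵×1.166 = 2.48439×10⁻⁵ m/K
ΔT = 4.39×10⁻³ / 2.48439×10⁻⁵ = 176.70 K
T = 21.7 + 176.70 = 198.40 °C

T = 198 °C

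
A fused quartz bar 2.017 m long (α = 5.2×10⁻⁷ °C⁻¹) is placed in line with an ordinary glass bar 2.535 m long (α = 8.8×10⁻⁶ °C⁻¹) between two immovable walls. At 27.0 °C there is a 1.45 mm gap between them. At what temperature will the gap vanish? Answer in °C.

T = 89.1 °C

α₁L₁ = 1.04884×10⁻⁶ m/K, α₂L₂ = 2.2308×10⁻⁵ m/K → total 2.335684×10⁻⁵ m/K
ΔT = g/(α₁L₁+α₂L₂) = 1.45×10⁻³ / 2.335684×10⁻⁵ = 62.080 K
T = 27.0 + 62.080 = 89.080 °C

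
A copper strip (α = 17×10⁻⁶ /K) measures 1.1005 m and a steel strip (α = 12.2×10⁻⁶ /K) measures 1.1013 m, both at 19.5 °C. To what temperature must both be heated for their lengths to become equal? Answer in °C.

T = 171.2 °C

Equal length when α₁L₁ΔT − α₂L₂ΔT = L₂ − L₁ = 8.00×10⁻⁴ m
α₁L₁ = 1.87085×10⁻⁵, α₂L₂ = 1.343586×10⁻⁵ → Δ(αL) = 5.27264×10⁻⁶ m/K
ΔT = 8.00×10⁻⁴ / 5.27264×10⁻⁶ = 151.727 K, so T = 19.5 + 151.727 = 171.227 °C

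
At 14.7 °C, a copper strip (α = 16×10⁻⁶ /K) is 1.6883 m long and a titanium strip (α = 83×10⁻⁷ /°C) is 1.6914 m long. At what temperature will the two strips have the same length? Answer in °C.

T = 253.6 °C

L₁(1 + α₁ΔT) = L₂(1 + α₂ΔT) ⇒ ΔT = (L₂ − L₁)/(α₁L₁ − α₂L₂)
L₂ − L₁ = 1.6914 − 1.6883 = 3.10×10⁻³ m
α₁L₁ − α₂L₂ = 16×10⁻⁶×1.6883 − 83×10⁻⁷×1.6914 = 1.297418×10⁻⁵ m/K
ΔT = 3.10×10⁻³ / 1.297418×10⁻⁵ = 238.936 K
T = 14.7 + 238.936 = 253.636 °C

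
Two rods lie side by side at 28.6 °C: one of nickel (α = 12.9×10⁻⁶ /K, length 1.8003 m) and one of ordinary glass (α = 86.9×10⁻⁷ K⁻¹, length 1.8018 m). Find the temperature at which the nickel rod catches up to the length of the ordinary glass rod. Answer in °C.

T = 226.8 °C

Equal length when α₁L₁ΔT − α₂L₂ΔT = L₂ − L₁ = 1.50×10⁻³ m
α₁L₁ = 2.322387×10⁻⁵, α₂L₂ = 1.5657642×10⁻⁵ → Δ(αL) = 7.566228×10⁻⁶ m/K
ΔT = 1.50×10⁻³ / 7.566228×10⁻⁶ = 198.249 K, so T = 28.6 + 198.249 = 226.849 °C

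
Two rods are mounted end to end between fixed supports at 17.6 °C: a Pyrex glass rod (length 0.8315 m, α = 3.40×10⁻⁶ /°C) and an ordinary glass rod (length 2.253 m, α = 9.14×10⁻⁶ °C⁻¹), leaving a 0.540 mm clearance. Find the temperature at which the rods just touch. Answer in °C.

α₁L₁ = 2.8271×10⁻⁶ m/K, α₂L₂ = 2.059242×10⁻⁵ m/K → total 2.341952×10⁻⁵ m/K
ΔT = g/(α₁L₁+α₂L₂) = 5.40×10⁻⁴ / 2.341952×10⁻⁵ = 23.058 K
T = 17.6 + 23.058 = 40.658 °C

T = 40.7 °C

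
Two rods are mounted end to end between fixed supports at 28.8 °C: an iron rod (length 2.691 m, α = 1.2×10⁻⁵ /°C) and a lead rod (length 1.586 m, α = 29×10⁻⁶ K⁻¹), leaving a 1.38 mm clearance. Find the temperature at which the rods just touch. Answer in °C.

Gap closes when ΔL₁ + ΔL₂ = 1.38 mm = 1.38×10⁻³ m
(α₁L₁ + α₂L₂)ΔT = g
α₁L₁ + α₂L₂ = 1.2×10⁻⁵×2.691 + 29×10⁻⁶×1.586 = 7.8286×10⁻⁵ m/K
ΔT = 1.38×10⁻³ / 7.8286×10⁻⁵ = 17.628 K
T = 28.8 + 17.628 = 46.428 °C

T = 46.4 °C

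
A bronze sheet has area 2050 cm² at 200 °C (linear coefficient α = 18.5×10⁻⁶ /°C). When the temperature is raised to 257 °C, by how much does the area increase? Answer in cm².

Area coefficient ≈ 2α; |ΔT| = 57 K
ΔA = 2αA₀ΔT = 2(18.5×10⁻⁶)(2050)(57) = 4.32 cm²

ΔA = 4.32 cm²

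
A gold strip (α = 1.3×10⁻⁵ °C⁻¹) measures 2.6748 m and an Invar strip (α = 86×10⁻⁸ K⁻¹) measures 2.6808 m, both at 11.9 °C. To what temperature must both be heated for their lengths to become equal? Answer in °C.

L₁(1 + α₁ΔT) = L₂(1 + α₂ΔT) ⇒ ΔT = (L₂ − L₁)/(α₁L₁ − α₂L₂)
L₂ − L₁ = 2.6808 − 2.6748 = 6.00×10⁻³ m
α₁L₁ − α₂L₂ = 1.3×10⁻⁵×2.6748 − 86×10⁻⁸×2.6808 = 3.2466912×10⁻⁵ m/K
ΔT = 6.00×10⁻³ / 3.2466912×10⁻⁵ = 184.804 K
T = 11.9 + 184.804 = 196.704 °C

T = 196.7 °C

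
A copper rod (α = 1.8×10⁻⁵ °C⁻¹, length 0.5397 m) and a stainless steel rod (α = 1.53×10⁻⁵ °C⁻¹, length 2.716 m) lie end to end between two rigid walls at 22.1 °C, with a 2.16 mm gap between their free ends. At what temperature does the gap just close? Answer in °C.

α₁L₁ = 9.7146×10⁻⁶ m/K, α₂L₂ = 4.15548×10⁻⁵ m/K → total 5.12694×10⁻⁵ m/K
ΔT = g/(α₁L₁+α₂L₂) = 2.16×10⁻³ / 5.12694×10⁻⁵ = 42.130 K
T = 22.1 + 42.130 = 64.230 °C

T = 64.2 °C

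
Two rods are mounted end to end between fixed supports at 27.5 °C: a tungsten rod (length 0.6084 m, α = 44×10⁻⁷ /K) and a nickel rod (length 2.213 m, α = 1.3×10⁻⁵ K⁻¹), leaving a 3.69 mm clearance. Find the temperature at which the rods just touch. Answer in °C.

T = 145 °C

Gap closes when ΔL₁ + ΔL₂ = 3.69 mm = 3.69×10⁻³ m
(α₁L₁ + α₂L₂)ΔT = g
α₁L₁ + α₂L₂ = 44×10⁻⁷×0.6084 + 1.3×10⁻⁵×2.213 = 3.144596×10⁻⁵ m/K
ΔT = 3.69×10⁻³ / 3.144596×10⁻⁵ = 117.34 K
T = 27.5 + 117.34 = 144.84 °C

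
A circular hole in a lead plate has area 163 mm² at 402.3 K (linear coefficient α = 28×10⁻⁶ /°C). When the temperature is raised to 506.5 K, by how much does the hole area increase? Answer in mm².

Area coefficient ≈ 2α; |ΔT| = 104.2 K
ΔA = 2αA₀ΔT = 2(28×10⁻⁶)(163)(104.2) = 0.951 mm²

ΔA = 0.951 mm²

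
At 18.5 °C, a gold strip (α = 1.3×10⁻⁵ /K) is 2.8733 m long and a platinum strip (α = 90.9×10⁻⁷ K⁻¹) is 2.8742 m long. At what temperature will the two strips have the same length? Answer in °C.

T = 98.67 °C

L₁(1 + α₁ΔT) = L₂(1 + α₂ΔT) ⇒ ΔT = (L₂ − L₁)/(α₁L₁ − α₂L₂)
L₂ − L₁ = 2.8742 − 2.8733 = 9.00×10⁻⁴ m
α₁L₁ − α₂L₂ = 1.3×10⁻⁵×2.8733 − 90.9×10⁻⁷×2.8742 = 1.1226422×10⁻⁵ m/K
ΔT = 9.00×10⁻⁴ / 1.1226422×10⁻⁵ = 80.1680 K
T = 18.5 + 80.1680 = 98.6680 °C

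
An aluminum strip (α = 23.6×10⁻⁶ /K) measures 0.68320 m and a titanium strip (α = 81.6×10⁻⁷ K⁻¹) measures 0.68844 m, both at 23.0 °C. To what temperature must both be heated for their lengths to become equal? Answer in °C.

T = 521.8 °C

L₁(1 + α₁ΔT) = L₂(1 + α₂ΔT) ⇒ ΔT = (L₂ − L₁)/(α₁L₁ − α₂L₂)
L₂ − L₁ = 0.68844 − 0.68320 = 5.24×10⁻³ m
α₁L₁ − α₂L₂ = 23.6×10⁻⁶×0.68320 − 81.6×10⁻⁷×0.68844 = 1.05058496×10⁻⁵ m/K
ΔT = 5.24×10⁻³ / 1.05058496×10⁻⁵ = 498.770 K
T = 23.0 + 498.770 = 521.770 °C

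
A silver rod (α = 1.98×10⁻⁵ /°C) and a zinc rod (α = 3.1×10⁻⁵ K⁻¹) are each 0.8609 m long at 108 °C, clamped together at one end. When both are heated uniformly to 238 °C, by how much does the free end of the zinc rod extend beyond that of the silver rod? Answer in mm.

1.25 mm

ΔT = 130 K
silver: ΔL = 1.98×10⁻⁵ × 0.8609 m × 130 = 2.2160×10⁻³ m = 2.2160 mm
zinc: ΔL = 3.1×10⁻⁵ × 0.8609 m × 130 = 3.4694×10⁻³ m = 3.4694 mm
difference = 3.4694 − 2.2160 = 1.2534 mm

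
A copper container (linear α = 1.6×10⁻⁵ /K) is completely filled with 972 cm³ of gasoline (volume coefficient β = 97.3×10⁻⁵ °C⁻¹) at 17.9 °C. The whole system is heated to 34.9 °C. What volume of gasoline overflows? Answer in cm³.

15.3 cm³

The container also expands: β_container ≈ 3α = 4.8×10⁻⁵ /K
Net overflow = V₀(β_liq − 3α_cont)ΔT
β − 3α = 9.73×10⁻⁴ − 4.8×10⁻⁵ = 9.25×10⁻⁴ /K; ΔT = 17.0 K
ΔV = 972 × 9.25×10⁻⁴ × 17.0 = 15.3 cm³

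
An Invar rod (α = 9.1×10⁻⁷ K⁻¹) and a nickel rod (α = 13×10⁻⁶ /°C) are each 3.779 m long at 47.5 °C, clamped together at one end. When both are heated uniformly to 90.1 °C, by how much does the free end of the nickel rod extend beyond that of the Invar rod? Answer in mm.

ΔT = 42.6 K
Invar: ΔL = 9.1×10⁻⁷ × 3.779 m × 42.6 = 1.4650×10⁻⁴ m = 0.14650 mm
nickel: ΔL = 13×10⁻⁶ × 3.779 m × 42.6 = 2.0928×10⁻³ m = 2.0928 mm
difference = 2.0928 − 0.14650 = 1.9463 mm

1.95 mm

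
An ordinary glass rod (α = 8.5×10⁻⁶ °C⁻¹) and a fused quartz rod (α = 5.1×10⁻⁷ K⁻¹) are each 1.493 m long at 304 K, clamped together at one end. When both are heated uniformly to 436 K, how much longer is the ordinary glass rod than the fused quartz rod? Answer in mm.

1.57 mm

ΔT = 132 K
ordinary glass: ΔL = 8.5×10⁻⁶ × 1.493 m × 132 = 1.6751×10⁻³ m = 1.6751 mm
fused quartz: ΔL = 5.1×10⁻⁷ × 1.493 m × 132 = 1.0051×10⁻⁴ m = 0.10051 mm
difference = 1.6751 − 0.10051 = 1.57459 mm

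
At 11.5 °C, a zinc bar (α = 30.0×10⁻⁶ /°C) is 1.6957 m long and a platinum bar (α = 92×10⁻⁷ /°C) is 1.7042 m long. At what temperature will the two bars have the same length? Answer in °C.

L₁(1 + α₁ΔT) = L₂(1 + α₂ΔT) ⇒ ΔT = (L₂ − L₁)/(α₁L₁ − α₂L₂)
L₂ − L₁ = 1.7042 − 1.6957 = 8.50×10⁻³ m
α₁L₁ − α₂L₂ = 30.0×10⁻⁶×1.6957 − 92×10⁻⁷×1.7042 = 3.519236×10⁻⁵ m/K
ΔT = 8.50×10⁻³ / 3.519236×10⁻⁵ = 241.530 K
T = 11.5 + 241.530 = 253.030 °C

T = 253.0 °C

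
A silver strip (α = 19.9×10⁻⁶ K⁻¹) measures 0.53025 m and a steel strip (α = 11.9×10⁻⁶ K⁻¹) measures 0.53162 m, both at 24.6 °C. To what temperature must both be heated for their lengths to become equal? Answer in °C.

L₁(1 + α₁ΔT) = L₂(1 + α₂ΔT) ⇒ ΔT = (L₂ − L₁)/(α₁L₁ − α₂L₂)
L₂ − L₁ = 0.53162 − 0.53025 = 1.37×10⁻³ m
α₁L₁ − α₂L₂ = 19.9×10⁻⁶×0.53025 − 11.9×10⁻⁶×0.53162 = 4.225697×10⁻⁶ m/K
ΔT = 1.37×10⁻³ / 4.225697×10⁻⁶ = 324.207 K
T = 24.6 + 324.207 = 348.807 °C

T = 348.8 °C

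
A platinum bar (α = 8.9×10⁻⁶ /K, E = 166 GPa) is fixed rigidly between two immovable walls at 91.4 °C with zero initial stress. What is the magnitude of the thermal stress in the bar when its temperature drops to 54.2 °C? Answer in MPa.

σ = 55.0 MPa

Fully constrained: the free strain ε = αΔT is blocked, so σ = Eε = EαΔT.
|ΔT| = 37.2 K
σ = 166×10⁹ × 8.9×10⁻⁶ × 37.2 = 5.50×10⁷ Pa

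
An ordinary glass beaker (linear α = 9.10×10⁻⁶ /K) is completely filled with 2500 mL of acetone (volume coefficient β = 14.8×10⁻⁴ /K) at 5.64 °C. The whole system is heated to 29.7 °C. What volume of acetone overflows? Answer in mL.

The beaker also expands: β_container ≈ 3α = 2.73×10⁻⁵ /K
Net overflow = V₀(β_liq − 3α_cont)ΔT
β − 3α = 1.48×10⁻³ − 2.73×10⁻⁵ = 1.4527×10⁻³ /K; ΔT = 24.06 K
ΔV = 2500 × 1.4527×10⁻³ × 24.06 = 87.4 mL

87.4 mL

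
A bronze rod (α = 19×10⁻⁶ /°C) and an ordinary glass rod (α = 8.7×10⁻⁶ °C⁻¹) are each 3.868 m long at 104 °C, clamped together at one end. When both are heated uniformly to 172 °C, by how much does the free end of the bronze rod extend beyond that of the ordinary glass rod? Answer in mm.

ΔT = 68 K
bronze: ΔL = 19×10⁻⁶ × 3.868 m × 68 = 4.9975×10⁻³ m = 4.9975 mm
ordinary glass: ΔL = 8.7×10⁻⁶ × 3.868 m × 68 = 2.2883×10⁻³ m = 2.2883 mm
difference = 4.9975 − 2.2883 = 2.7092 mm

2.71 mm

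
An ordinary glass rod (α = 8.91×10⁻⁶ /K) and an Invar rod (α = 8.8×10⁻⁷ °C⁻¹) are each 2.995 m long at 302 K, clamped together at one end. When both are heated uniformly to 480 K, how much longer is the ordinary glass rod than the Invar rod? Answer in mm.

4.28 mm

ΔT = 178 K
ordinary glass: ΔL = 8.91×10⁻⁶ × 2.995 m × 178 = 4.7500×10⁻³ m = 4.7500 mm
Invar: ΔL = 8.8×10⁻⁷ × 2.995 m × 178 = 4.6914×10⁻⁴ m = 0.46914 mm
difference = 4.7500 − 0.46914 = 4.28086 mm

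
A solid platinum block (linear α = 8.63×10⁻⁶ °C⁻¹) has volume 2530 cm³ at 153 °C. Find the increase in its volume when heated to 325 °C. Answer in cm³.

ΔV = 11.3 cm³

Isotropic solid: β ≈ 3α = 2.6×10⁻⁵ /K; ΔT = 172 K
ΔV = 3αV₀ΔT = 3(8.63×10⁻⁶)(2530)(172) = 11.3 cm³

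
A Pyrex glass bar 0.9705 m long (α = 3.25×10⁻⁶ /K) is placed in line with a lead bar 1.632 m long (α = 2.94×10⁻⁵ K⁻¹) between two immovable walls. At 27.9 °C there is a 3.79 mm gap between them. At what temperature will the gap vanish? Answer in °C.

α₁L₁ = 3.154125×10⁻⁶ m/K, α₂L₂ = 4.79808×10⁻⁵ m/K → total 5.1134925×10⁻⁵ m/K
ΔT = g/(α₁L₁+α₂L₂) = 3.79×10⁻³ / 5.1134925×10⁻⁵ = 74.12 K
T = 27.9 + 74.12 = 102.02 °C

T = 102 °C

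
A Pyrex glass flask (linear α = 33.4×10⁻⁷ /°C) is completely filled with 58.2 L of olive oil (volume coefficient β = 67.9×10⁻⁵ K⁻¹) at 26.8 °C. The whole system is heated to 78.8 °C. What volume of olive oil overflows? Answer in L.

2.02 L

The flask also expands: β_container ≈ 3α = 1.002×10⁻⁵ /K
Net overflow = V₀(β_liq − 3α_cont)ΔT
β − 3α = 6.79×10⁻⁴ − 1.002×10⁻⁵ = 6.6898×10⁻⁴ /K; ΔT = 52.0 K
ΔV = 58.2 × 6.6898×10⁻⁴ × 52.0 = 2.02 L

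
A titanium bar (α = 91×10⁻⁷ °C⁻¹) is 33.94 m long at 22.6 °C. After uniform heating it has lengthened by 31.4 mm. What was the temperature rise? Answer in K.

ΔT = 102 K

ΔL = αL₀ΔT ⇒ ΔT = ΔL / (αL₀)
ΔT = 31.4×10⁻³ m / (91×10⁻⁷ × 33.94 m) = 101.67 K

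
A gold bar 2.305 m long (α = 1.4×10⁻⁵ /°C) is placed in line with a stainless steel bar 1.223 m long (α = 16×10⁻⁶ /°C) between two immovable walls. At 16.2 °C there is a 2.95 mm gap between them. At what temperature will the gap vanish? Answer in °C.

Gap closes when ΔL₁ + ΔL₂ = 2.95 mm = 2.95×10⁻³ m
(α₁L₁ + α₂L₂)ΔT = g
α₁L₁ + α₂L₂ = 1.4×10⁻⁵×2.305 + 16×10⁻⁶×1.223 = 5.1838×10⁻⁵ m/K
ΔT = 2.95×10⁻³ / 5.1838×10⁻⁵ = 56.908 K
T = 16.2 + 56.908 = 73.108 °C

T = 73.1 °C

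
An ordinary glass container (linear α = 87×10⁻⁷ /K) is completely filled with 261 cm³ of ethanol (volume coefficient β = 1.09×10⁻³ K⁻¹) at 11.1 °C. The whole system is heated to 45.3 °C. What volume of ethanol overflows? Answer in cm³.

9.50 cm³

The container also expands: β_container ≈ 3α = 2.61×10⁻⁵ /K
Net overflow = V₀(β_liq − 3α_cont)ΔT
β − 3α = 1.09×10⁻³ − 2.61×10⁻⁵ = 1.0639×10⁻³ /K; ΔT = 34.2 K
ΔV = 261 × 1.0639×10⁻³ × 34.2 = 9.50 cm³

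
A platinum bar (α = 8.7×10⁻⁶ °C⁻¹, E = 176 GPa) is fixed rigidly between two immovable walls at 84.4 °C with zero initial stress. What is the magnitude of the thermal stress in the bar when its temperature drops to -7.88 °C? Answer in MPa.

Fully constrained: the free strain ε = αΔT is blocked, so σ = Eε = EαΔT.
|ΔT| = 92.28 K
σ = 176×10⁹ × 8.7×10⁻⁶ × 92.28 = 1.41×10⁸ Pa

σ = 141 MPa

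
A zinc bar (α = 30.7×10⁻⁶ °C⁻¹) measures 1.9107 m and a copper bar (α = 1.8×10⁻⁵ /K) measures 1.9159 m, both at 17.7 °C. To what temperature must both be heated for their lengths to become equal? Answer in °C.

L₁(1 + α₁ΔT) = L₂(1 + α₂ΔT) ⇒ ΔT = (L₂ − L₁)/(α₁L₁ − α₂L₂)
L₂ − L₁ = 1.9159 − 1.9107 = 5.20×10⁻³ m
α₁L₁ − α₂L₂ = 30.7×10⁻⁶×1.9107 − 1.8×10⁻⁵×1.9159 = 2.417229×10⁻⁵ m/K
ΔT = 5.20×10⁻³ / 2.417229×10⁻⁵ = 215.122 K
T = 17.7 + 215.122 = 232.822 °C

T = 232.8 °C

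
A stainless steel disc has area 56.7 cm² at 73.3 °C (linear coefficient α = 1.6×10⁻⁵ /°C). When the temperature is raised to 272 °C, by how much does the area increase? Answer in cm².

Area coefficient ≈ 2α; |ΔT| = 198.7 K
ΔA = 2αA₀ΔT = 2(1.6×10⁻⁵)(56.7)(198.7) = 0.361 cm²

ΔA = 0.361 cm²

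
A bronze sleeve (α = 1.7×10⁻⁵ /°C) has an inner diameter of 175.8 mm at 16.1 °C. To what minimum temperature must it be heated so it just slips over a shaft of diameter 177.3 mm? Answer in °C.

Required Δd = 177.3 − 175.8 = 1.5 mm
Δd = αd₀ΔT ⇒ ΔT = Δd/(αd₀) = 1.5 / (1.7×10⁻⁵ × 175.8) = 501.91 K
T_min = 16.1 + 501.91 = 518.01 °C

T = 518 °C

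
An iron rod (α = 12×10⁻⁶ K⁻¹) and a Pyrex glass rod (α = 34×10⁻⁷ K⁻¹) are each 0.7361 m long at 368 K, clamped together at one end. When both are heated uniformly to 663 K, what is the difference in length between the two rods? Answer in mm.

1.87 mm

ΔT = 295 K
iron: ΔL = 12×10⁻⁶ × 0.7361 m × 295 = 2.6058×10⁻³ m = 2.6058 mm
Pyrex glass: ΔL = 34×10⁻⁷ × 0.7361 m × 295 = 7.3831×10⁻⁴ m = 0.73831 mm
difference = 2.6058 − 0.73831 = 1.86749 mm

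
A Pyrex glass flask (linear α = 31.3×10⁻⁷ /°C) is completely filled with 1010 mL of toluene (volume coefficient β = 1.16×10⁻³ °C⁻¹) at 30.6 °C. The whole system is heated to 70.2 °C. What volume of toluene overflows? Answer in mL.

46.0 mL

The flask also expands: β_container ≈ 3α = 9.39×10⁻⁶ /K
Net overflow = V₀(β_liq − 3α_cont)ΔT
β − 3α = 1.16×10⁻³ − 9.39×10⁻⁶ = 1.15061×10⁻³ /K; ΔT = 39.6 K
ΔV = 1010 × 1.15061×10⁻³ × 39.6 = 46.0 mL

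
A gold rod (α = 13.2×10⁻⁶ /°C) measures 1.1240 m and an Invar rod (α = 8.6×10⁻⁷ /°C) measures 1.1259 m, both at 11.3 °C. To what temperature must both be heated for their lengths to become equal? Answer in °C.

T = 148.3 °C

Equal length when α₁L₁ΔT − α₂L₂ΔT = L₂ − L₁ = 1.90×10⁻³ m
α₁L₁ = 1.48368×10⁻⁵, α₂L₂ = 9.68274×10⁻⁷ → Δ(αL) = 1.3868526×10⁻⁵ m/K
ΔT = 1.90×10⁻³ / 1.3868526×10⁻⁵ = 137.001 K, so T = 11.3 + 137.001 = 148.301 °C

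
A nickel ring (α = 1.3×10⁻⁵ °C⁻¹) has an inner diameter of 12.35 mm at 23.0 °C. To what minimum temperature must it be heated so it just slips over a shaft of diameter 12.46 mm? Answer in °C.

Required Δd = 12.46 − 12.35 = 0.11 mm
Δd = αd₀ΔT ⇒ ΔT = Δd/(αd₀) = 0.11 / (1.3×10⁻⁵ × 12.35) = 685.14 K
T_min = 23.0 + 685.14 = 708.14 °C

T = 708 °C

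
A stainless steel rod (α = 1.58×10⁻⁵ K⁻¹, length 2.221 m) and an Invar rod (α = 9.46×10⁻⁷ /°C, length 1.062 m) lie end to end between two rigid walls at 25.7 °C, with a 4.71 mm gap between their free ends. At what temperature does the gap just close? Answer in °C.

T = 156 °C

Gap closes when ΔL₁ + ΔL₂ = 4.71 mm = 4.71×10⁻³ m
(α₁L₁ + α₂L₂)ΔT = g
α₁L₁ + α₂L₂ = 1.58×10⁻⁵×2.221 + 9.46×10⁻⁷×1.062 = 3.6096452×10⁻⁵ m/K
ΔT = 4.71×10⁻³ / 3.6096452×10⁻⁵ = 130.48 K
T = 25.7 + 130.48 = 156.18 °C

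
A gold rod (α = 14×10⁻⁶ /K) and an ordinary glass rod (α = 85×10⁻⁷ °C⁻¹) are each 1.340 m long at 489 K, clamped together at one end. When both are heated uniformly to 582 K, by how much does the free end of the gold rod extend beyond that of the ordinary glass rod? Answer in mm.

0.685 mm

ΔT = 93 K
gold: ΔL = 14×10⁻⁶ × 1.340 m × 93 = 1.7447×10⁻³ m = 1.7447 mm
ordinary glass: ΔL = 85×10⁻⁷ × 1.340 m × 93 = 1.0593×10⁻³ m = 1.0593 mm
difference = 1.7447 − 1.0593 = 0.6854 mm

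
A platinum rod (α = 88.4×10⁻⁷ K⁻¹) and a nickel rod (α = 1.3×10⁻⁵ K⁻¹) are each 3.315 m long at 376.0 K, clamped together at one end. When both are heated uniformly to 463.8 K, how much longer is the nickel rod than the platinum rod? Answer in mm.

1.21 mm

ΔT = 87.8 K
platinum: ΔL = 88.4×10⁻⁷ × 3.315 m × 87.8 = 2.5729×10⁻³ m = 2.5729 mm
nickel: ΔL = 1.3×10⁻⁵ × 3.315 m × 87.8 = 3.7837×10⁻³ m = 3.7837 mm
difference = 3.7837 − 2.5729 = 1.2108 mm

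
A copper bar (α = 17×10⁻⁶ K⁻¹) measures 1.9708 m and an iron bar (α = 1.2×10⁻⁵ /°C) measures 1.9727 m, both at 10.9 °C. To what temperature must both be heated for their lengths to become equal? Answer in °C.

T = 204.2 °C

Equal length when α₁L₁ΔT − α₂L₂ΔT = L₂ − L₁ = 1.90×10⁻³ m
α₁L₁ = 3.35036×10⁻⁵, α₂L₂ = 2.36724×10⁻⁵ → Δ(αL) = 9.8312×10⁻⁶ m/K
ΔT = 1.90×10⁻³ / 9.8312×10⁻⁶ = 193.262 K, so T = 10.9 + 193.262 = 204.162 °C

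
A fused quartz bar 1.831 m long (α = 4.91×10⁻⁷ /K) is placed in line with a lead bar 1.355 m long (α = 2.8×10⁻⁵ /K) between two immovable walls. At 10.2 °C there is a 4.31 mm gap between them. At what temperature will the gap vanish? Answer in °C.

T = 121 °C

Gap closes when ΔL₁ + ΔL₂ = 4.31 mm = 4.31×10⁻³ m
(α₁L₁ + α₂L₂)ΔT = g
α₁L₁ + α₂L₂ = 4.91×10⁻⁷×1.831 + 2.8×10⁻⁵×1.355 = 3.8839021×10⁻⁵ m/K
ΔT = 4.31×10⁻³ / 3.8839021×10⁻⁵ = 110.97 K
T = 10.2 + 110.97 = 121.17 °C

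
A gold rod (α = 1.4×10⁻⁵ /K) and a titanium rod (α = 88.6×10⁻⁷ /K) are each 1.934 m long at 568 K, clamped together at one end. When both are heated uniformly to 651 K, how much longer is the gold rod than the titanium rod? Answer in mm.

0.825 mm

ΔT = 83 K
gold: ΔL = 1.4×10⁻⁵ × 1.934 m × 83 = 2.2473×10⁻³ m = 2.2473 mm
titanium: ΔL = 88.6×10⁻⁷ × 1.934 m × 83 = 1.4222×10⁻³ m = 1.4222 mm
difference = 2.2473 − 1.4222 = 0.8251 mm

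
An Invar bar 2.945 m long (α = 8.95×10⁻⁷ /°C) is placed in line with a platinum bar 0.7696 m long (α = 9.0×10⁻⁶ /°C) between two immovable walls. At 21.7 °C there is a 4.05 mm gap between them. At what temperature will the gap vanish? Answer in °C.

Gap closes when ΔL₁ + ΔL₂ = 4.05 mm = 4.05×10⁻³ m
(α₁L₁ + α₂L₂)ΔT = g
α₁L₁ + α₂L₂ = 8.95×10⁻⁷×2.945 + 9.0×10⁻⁶×0.7696 = 9.562175×10⁻⁶ m/K
ΔT = 4.05×10⁻³ / 9.562175×10⁻⁶ = 423.54 K
T = 21.7 + 423.54 = 445.24 °C

T = 445 °C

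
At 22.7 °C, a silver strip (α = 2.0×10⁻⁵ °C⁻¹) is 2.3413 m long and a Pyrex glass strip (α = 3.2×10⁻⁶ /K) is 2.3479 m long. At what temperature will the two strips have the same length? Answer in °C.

T = 190.6 °C

Equal length when α₁L₁ΔT − α₂L₂ΔT = L₂ − L₁ = 6.60×10⁻³ m
α₁L₁ = 4.6826×10⁻⁵, α₂L₂ = 7.51328×10⁻⁶ → Δ(αL) = 3.931272×10⁻⁵ m/K
ΔT = 6.60×10⁻³ / 3.931272×10⁻⁵ = 167.885 K, so T = 22.7 + 167.885 = 190.585 °C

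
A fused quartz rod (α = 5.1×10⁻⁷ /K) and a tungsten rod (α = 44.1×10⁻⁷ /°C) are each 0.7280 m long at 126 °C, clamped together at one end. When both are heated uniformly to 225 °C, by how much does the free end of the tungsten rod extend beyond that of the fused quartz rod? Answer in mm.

0.281 mm

ΔT = 99 K
fused quartz: ΔL = 5.1×10⁻⁷ × 0.7280 m × 99 = 3.6757×10⁻⁵ m = 0.036757 mm
tungsten: ΔL = 44.1×10⁻⁷ × 0.7280 m × 99 = 3.1784×10⁻⁴ m = 0.31784 mm
difference = 0.31784 − 0.036757 = 0.281083 mm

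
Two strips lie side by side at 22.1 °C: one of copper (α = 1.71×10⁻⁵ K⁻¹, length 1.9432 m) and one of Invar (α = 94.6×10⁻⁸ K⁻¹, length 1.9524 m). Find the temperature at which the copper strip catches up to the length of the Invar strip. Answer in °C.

T = 315.3 °C

Equal length when α₁L₁ΔT − α₂L₂ΔT = L₂ − L₁ = 9.20×10⁻³ m
α₁L₁ = 3.322872×10⁻⁵, α₂L₂ = 1.8469704×10⁻⁶ → Δ(αL) = 3.13817496×10⁻⁵ m/K
ΔT = 9.20×10⁻³ / 3.13817496×10⁻⁵ = 293.164 K, so T = 22.1 + 293.164 = 315.264 °C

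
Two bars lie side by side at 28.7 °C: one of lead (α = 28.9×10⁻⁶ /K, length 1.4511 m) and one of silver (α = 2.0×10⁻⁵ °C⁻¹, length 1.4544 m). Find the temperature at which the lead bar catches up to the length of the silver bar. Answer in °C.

L₁(1 + α₁ΔT) = L₂(1 + α₂ΔT) ⇒ ΔT = (L₂ − L₁)/(α₁L₁ − α₂L₂)
L₂ − L₁ = 1.4544 − 1.4511 = 3.30×10⁻³ m
α₁L₁ − α₂L₂ = 28.9×10⁻⁶×1.4511 − 2.0×10⁻⁵×1.4544 = 1.284879×10⁻⁵ m/K
ΔT = 3.30×10⁻³ / 1.284879×10⁻⁵ = 256.834 K
T = 28.7 + 256.834 = 285.534 °C

T = 285.5 °C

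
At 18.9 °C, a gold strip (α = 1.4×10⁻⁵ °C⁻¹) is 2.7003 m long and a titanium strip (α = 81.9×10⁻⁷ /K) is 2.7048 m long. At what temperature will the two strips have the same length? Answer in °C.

Equal length when α₁L₁ΔT − α₂L₂ΔT = L₂ − L₁ = 4.50×10⁻³ m
α₁L₁ = 3.78042×10⁻⁵, α₂L₂ = 2.2152312×10⁻⁵ → Δ(αL) = 1.5651888×10⁻⁵ m/K
ΔT = 4.50×10⁻³ / 1.5651888×10⁻⁵ = 287.505 K, so T = 18.9 + 287.505 = 306.405 °C

T = 306.4 °C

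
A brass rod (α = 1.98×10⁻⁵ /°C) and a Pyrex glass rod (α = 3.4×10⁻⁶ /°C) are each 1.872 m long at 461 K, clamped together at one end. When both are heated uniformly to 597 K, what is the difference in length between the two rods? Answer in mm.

4.18 mm

ΔT = 136 K
brass: ΔL = 1.98×10⁻⁵ × 1.872 m × 136 = 5.0409×10⁻³ m = 5.0409 mm
Pyrex glass: ΔL = 3.4×10⁻⁶ × 1.872 m × 136 = 8.6561×10⁻⁴ m = 0.86561 mm
difference = 5.0409 − 0.86561 = 4.17529 mm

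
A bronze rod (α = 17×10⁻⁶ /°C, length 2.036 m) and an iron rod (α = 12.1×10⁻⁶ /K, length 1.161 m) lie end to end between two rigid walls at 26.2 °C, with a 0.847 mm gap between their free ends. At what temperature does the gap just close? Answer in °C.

T = 43.6 °C

α₁L₁ = 3.4612×10⁻⁵ m/K, α₂L₂ = 1.40481×10⁻⁵ m/K → total 4.86601×10⁻⁵ m/K
ΔT = g/(α₁L₁+α₂L₂) = 8.47×10⁻⁴ / 4.86601×10⁻⁵ = 17.406 K
T = 26.2 + 17.406 = 43.606 °C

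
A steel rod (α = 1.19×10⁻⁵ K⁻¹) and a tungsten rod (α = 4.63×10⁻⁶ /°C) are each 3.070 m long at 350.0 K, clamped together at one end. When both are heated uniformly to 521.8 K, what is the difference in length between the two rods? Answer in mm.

3.83 mm

ΔT = 171.8 K
steel: ΔL = 1.19×10⁻⁵ × 3.070 m × 171.8 = 6.2764×10⁻³ m = 6.2764 mm
tungsten: ΔL = 4.63×10⁻⁶ × 3.070 m × 171.8 = 2.4420×10⁻³ m = 2.4420 mm
difference = 6.2764 − 2.4420 = 3.8344 mm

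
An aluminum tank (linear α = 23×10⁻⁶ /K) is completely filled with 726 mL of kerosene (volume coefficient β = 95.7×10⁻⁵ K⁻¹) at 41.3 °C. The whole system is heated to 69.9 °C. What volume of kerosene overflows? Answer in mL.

The tank also expands: β_container ≈ 3α = 6.9×10⁻⁵ /K
Net overflow = V₀(β_liq − 3α_cont)ΔT
β − 3α = 9.57×10⁻⁴ − 6.9×10⁻⁵ = 8.88×10⁻⁴ /K; ΔT = 28.6 K
ΔV = 726 × 8.88×10⁻⁴ × 28.6 = 18.4 mL

18.4 mL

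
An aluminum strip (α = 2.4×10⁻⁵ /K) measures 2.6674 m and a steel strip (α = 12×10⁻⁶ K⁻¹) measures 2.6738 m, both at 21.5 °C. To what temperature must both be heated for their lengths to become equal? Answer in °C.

Equal length when α₁L₁ΔT − α₂L₂ΔT = L₂ − L₁ = 6.40×10⁻³ m
α₁L₁ = 6.40176×10⁻⁵, α₂L₂ = 3.20856×10⁻⁵ → Δ(αL) = 3.1932×10⁻⁵ m/K
ΔT = 6.40×10⁻³ / 3.1932×10⁻⁵ = 200.426 K, so T = 21.5 + 200.426 = 221.926 °C

T = 221.9 °C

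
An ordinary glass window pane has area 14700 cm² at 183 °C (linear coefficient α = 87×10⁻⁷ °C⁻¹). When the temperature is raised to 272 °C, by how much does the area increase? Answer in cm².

ΔA = 22.8 cm²

Area coefficient ≈ 2α; |ΔT| = 89 K
ΔA = 2αA₀ΔT = 2(87×10⁻⁷)(14700)(89) = 22.8 cm²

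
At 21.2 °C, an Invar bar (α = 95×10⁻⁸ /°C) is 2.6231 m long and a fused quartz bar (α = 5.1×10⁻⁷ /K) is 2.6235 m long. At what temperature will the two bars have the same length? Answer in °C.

Equal length when α₁L₁ΔT − α₂L₂ΔT = L₂ − L₁ = 4.00×10⁻⁴ m
α₁L₁ = 2.491945×10⁻⁶, α₂L₂ = 1.337985×10⁻⁶ → Δ(αL) = 1.15396×10⁻⁶ m/K
ΔT = 4.00×10⁻⁴ / 1.15396×10⁻⁶ = 346.632 K, so T = 21.2 + 346.632 = 367.832 °C

T = 367.8 °C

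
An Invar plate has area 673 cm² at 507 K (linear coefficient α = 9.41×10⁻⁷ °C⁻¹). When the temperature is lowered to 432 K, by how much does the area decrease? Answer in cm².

Area coefficient ≈ 2α; |ΔT| = 75 K
ΔA = 2αA₀ΔT = 2(9.41×10⁻⁷)(673)(75) = 0.0950 cm²

ΔA = 0.0950 cm²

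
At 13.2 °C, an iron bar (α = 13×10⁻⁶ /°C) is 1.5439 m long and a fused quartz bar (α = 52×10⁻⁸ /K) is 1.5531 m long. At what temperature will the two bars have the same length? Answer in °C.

T = 490.8 °C

Equal length when α₁L₁ΔT − α₂L₂ΔT = L₂ − L₁ = 9.20×10⁻³ m
α₁L₁ = 2.00707×10⁻⁵, α₂L₂ = 8.07612×10⁻⁷ → Δ(αL) = 1.9263088×10⁻⁵ m/K
ΔT = 9.20×10⁻³ / 1.9263088×10⁻⁵ = 477.597 K, so T = 13.2 + 477.597 = 490.797 °C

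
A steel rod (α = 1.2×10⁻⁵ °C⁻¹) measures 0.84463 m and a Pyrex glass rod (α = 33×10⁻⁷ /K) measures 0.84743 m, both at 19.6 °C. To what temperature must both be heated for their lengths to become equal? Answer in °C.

L₁(1 + α₁ΔT) = L₂(1 + α₂ΔT) ⇒ ΔT = (L₂ − L₁)/(α₁L₁ − α₂L₂)
L₂ − L₁ = 0.84743 − 0.84463 = 2.80×10⁻³ m
α₁L₁ − α₂L₂ = 1.2×10⁻⁵×0.84463 − 33×10⁻⁷×0.84743 = 7.339041×10⁻⁶ m/K
ΔT = 2.80×10⁻³ / 7.339041×10⁻⁶ = 381.521 K
T = 19.6 + 381.521 = 401.121 °C

T = 401.1 °C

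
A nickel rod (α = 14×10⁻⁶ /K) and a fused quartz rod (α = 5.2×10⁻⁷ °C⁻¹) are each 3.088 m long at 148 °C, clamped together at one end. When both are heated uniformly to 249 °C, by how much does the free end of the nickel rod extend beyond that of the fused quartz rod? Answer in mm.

ΔT = 101 K
nickel: ΔL = 14×10⁻⁶ × 3.088 m × 101 = 4.3664×10⁻³ m = 4.3664 mm
fused quartz: ΔL = 5.2×10⁻⁷ × 3.088 m × 101 = 1.6218×10⁻⁴ m = 0.16218 mm
difference = 4.3664 − 0.16218 = 4.20422 mm

4.20 mm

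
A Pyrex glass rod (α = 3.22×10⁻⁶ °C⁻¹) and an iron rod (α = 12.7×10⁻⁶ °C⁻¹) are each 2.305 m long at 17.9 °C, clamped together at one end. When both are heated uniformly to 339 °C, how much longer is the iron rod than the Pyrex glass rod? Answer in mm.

ΔT = 321.1 K
Pyrex glass: ΔL = 3.22×10⁻⁶ × 2.305 m × 321.1 = 2.3832×10⁻³ m = 2.3832 mm
iron: ΔL = 12.7×10⁻⁶ × 2.305 m × 321.1 = 9.3997×10⁻³ m = 9.3997 mm
difference = 9.3997 − 2.3832 = 7.0165 mm

7.02 mm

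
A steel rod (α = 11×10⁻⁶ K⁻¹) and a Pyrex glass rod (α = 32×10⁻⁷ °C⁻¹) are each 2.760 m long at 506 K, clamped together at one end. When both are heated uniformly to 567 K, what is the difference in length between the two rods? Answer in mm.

ΔT = 61 K
steel: ΔL = 11×10⁻⁶ × 2.760 m × 61 = 1.8520×10⁻³ m = 1.8520 mm
Pyrex glass: ΔL = 32×10⁻⁷ × 2.760 m × 61 = 5.3875×10⁻⁴ m = 0.53875 mm
difference = 1.8520 − 0.53875 = 1.31325 mm

1.31 mm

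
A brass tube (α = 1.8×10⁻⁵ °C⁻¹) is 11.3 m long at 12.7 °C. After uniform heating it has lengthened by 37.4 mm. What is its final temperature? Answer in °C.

T = 197 °C

ΔL = αL₀ΔT ⇒ ΔT = ΔL / (αL₀)
ΔT = 37.4×10⁻³ m / (1.8×10⁻⁵ × 11.3 m) = 183.87 K
T = 12.7 + 183.87 = 196.57 °C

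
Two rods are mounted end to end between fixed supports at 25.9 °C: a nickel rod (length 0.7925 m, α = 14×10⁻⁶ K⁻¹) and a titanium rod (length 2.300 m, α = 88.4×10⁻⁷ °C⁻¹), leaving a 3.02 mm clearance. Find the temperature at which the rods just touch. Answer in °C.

α₁L₁ = 1.1095×10⁻⁵ m/K, α₂L₂ = 2.0332×10⁻⁵ m/K → total 3.1427×10⁻⁵ m/K
ΔT = g/(α₁L₁+α₂L₂) = 3.02×10⁻³ / 3.1427×10⁻⁵ = 96.10 K
T = 25.9 + 96.10 = 122.00 °C

T = 122 °C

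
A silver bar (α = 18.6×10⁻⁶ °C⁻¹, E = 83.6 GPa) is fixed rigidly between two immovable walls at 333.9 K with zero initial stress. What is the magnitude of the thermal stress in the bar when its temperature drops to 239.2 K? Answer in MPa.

Fully constrained: the free strain ε = αΔT is blocked, so σ = Eε = EαΔT.
|ΔT| = 94.7 K
σ = 83.6×10⁹ × 18.6×10⁻⁶ × 94.7 = 1.47×10⁸ Pa

σ = 147 MPa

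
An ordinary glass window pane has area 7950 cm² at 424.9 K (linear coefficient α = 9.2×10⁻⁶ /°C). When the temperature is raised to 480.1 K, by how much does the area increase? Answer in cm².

ΔA = 8.07 cm²

Area coefficient ≈ 2α; |ΔT| = 55.2 K
ΔA = 2αA₀ΔT = 2(9.2×10⁻⁶)(7950)(55.2) = 8.07 cm²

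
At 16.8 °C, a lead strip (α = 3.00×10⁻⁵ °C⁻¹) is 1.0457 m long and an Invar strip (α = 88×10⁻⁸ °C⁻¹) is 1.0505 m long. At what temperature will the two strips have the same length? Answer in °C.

L₁(1 + α₁ΔT) = L₂(1 + α₂ΔT) ⇒ ΔT = (L₂ − L₁)/(α₁L₁ − α₂L₂)
L₂ − L₁ = 1.0505 − 1.0457 = 4.80×10⁻³ m
α₁L₁ − α₂L₂ = 3.00×10⁻⁵×1.0457 − 88×10⁻⁸×1.0505 = 3.044656×10⁻⁵ m/K
ΔT = 4.80×10⁻³ / 3.044656×10⁻⁵ = 157.653 K
T = 16.8 + 157.653 = 174.453 °C

T = 174.5 °C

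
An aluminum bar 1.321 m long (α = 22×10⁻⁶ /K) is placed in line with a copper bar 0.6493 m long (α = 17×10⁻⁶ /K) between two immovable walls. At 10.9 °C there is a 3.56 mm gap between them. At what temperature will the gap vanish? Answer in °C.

α₁L₁ = 2.9062×10⁻⁵ m/K, α₂L₂ = 1.10381×10⁻⁵ m/K → total 4.01001×10⁻⁵ m/K
ΔT = g/(α₁L₁+α₂L₂) = 3.56×10⁻³ / 4.01001×10⁻⁵ = 88.778 K
T = 10.9 + 88.778 = 99.678 °C

T = 99.7 °C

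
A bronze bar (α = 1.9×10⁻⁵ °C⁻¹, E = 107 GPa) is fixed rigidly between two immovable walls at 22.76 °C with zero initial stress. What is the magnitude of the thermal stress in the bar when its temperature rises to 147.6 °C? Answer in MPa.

σ = 254 MPa

Fully constrained: the free strain ε = αΔT is blocked, so σ = Eε = EαΔT.
|ΔT| = 124.84 K
σ = 107×10⁹ × 1.9×10⁻⁵ × 124.84 = 2.54×10⁸ Pa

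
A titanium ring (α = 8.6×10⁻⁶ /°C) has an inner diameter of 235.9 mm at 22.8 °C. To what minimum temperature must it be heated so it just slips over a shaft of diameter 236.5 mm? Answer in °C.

Required Δd = 236.5 − 235.9 = 0.6 mm
Δd = αd₀ΔT ⇒ ΔT = Δd/(αd₀) = 0.6 / (8.6×10⁻⁶ × 235.9) = 295.75 K
T_min = 22.8 + 295.75 = 318.55 °C

T = 319 °C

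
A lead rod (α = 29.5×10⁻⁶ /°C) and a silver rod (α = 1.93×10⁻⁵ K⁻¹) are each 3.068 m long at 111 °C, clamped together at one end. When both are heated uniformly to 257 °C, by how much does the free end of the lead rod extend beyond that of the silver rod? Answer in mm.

4.57 mm

ΔT = 146 K
lead: ΔL = 29.5×10⁻⁶ × 3.068 m × 146 = 1.3214×10⁻² m = 13.214 mm
silver: ΔL = 1.93×10⁻⁵ × 3.068 m × 146 = 8.6450×10⁻³ m = 8.6450 mm
difference = 13.214 − 8.6450 = 4.569 mm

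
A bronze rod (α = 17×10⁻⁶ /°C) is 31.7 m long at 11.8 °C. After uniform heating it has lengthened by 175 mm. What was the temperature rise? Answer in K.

ΔT = 325 K

ΔL = αL₀ΔT ⇒ ΔT = ΔL / (αL₀)
ΔT = 175×10⁻³ m / (17×10⁻⁶ × 31.7 m) = 324.74 K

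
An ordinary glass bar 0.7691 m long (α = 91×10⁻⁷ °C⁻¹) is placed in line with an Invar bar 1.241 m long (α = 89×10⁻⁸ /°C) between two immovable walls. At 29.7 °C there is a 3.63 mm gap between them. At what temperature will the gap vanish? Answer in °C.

T = 478 °C

α₁L₁ = 6.99881×10⁻⁶ m/K, α₂L₂ = 1.10449×10⁻⁶ m/K → total 8.1033×10⁻⁶ m/K
ΔT = g/(α₁L₁+α₂L₂) = 3.63×10⁻³ / 8.1033×10⁻⁶ = 447.97 K
T = 29.7 + 447.97 = 477.67 °C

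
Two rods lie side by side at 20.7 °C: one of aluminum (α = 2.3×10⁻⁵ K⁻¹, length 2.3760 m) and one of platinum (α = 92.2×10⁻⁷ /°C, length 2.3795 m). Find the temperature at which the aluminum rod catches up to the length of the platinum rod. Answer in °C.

T = 127.7 °C

Equal length when α₁L₁ΔT − α₂L₂ΔT = L₂ − L₁ = 3.50×10⁻³ m
α₁L₁ = 5.4648×10⁻⁵, α₂L₂ = 2.193899×10⁻⁵ → Δ(αL) = 3.270901×10⁻⁵ m/K
ΔT = 3.50×10⁻³ / 3.270901×10⁻⁵ = 107.004 K, so T = 20.7 + 107.004 = 127.704 °C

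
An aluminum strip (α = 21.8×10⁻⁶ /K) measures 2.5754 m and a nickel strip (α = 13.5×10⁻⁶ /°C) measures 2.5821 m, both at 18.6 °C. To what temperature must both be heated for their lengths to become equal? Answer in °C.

T = 333.4 °C

L₁(1 + α₁ΔT) = L₂(1 + α₂ΔT) ⇒ ΔT = (L₂ − L₁)/(α₁L₁ − α₂L₂)
L₂ − L₁ = 2.5821 − 2.5754 = 6.70×10⁻³ m
α₁L₁ − α₂L₂ = 21.8×10⁻⁶×2.5754 − 13.5×10⁻⁶×2.5821 = 2.128537×10⁻⁵ m/K
ΔT = 6.70×10⁻³ / 2.128537×10⁻⁵ = 314.770 K
T = 18.6 + 314.770 = 333.370 °C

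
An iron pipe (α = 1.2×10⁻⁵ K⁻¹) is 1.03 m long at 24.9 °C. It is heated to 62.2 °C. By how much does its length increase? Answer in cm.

ΔL = 0.0461 cm

|ΔT| = |62.2 − 24.9| = 37.3 K
ΔL = αL₀ΔT = (1.2×10⁻⁵)(1.03)(37.3) = 4.61×10⁻⁴ m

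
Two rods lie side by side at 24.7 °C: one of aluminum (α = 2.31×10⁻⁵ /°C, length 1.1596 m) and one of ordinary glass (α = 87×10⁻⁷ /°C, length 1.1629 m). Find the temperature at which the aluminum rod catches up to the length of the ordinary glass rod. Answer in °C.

T = 222.7 °C

Equal length when α₁L₁ΔT − α₂L₂ΔT = L₂ − L₁ = 3.30×10⁻³ m
α₁L₁ = 2.678676×10⁻⁵, α₂L₂ = 1.011723×10⁻⁵ → Δ(αL) = 1.666953×10⁻⁵ m/K
ΔT = 3.30×10⁻³ / 1.666953×10⁻⁵ = 197.966 K, so T = 24.7 + 197.966 = 222.666 °C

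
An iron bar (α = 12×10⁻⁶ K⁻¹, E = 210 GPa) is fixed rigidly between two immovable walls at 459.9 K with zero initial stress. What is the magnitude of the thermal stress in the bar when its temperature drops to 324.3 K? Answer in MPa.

Fully constrained: the free strain ε = αΔT is blocked, so σ = Eε = EαΔT.
|ΔT| = 135.6 K
σ = 210×10⁹ × 12×10⁻⁶ × 135.6 = 3.42×10⁸ Pa

σ = 342 MPa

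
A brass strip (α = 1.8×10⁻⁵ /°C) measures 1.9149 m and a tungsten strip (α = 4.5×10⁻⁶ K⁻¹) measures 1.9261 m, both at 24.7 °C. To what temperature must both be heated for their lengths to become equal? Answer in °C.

L₁(1 + α₁ΔT) = L₂(1 + α₂ΔT) ⇒ ΔT = (L₂ − L₁)/(α₁L₁ − α₂L₂)
L₂ − L₁ = 1.9261 − 1.9149 = 1.12×10⁻² m
α₁L₁ − α₂L₂ = 1.8×10⁻⁵×1.9149 − 4.5×10⁻⁶×1.9261 = 2.580075×10⁻⁵ m/K
ΔT = 1.12×10⁻² / 2.580075×10⁻⁵ = 434.096 K
T = 24.7 + 434.096 = 458.796 °C

T = 458.8 °C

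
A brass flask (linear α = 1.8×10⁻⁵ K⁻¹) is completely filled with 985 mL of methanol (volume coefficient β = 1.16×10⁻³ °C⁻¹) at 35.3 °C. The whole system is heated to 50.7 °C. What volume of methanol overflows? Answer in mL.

16.8 mL

The flask also expands: β_container ≈ 3α = 5.4×10⁻⁵ /K
Net overflow = V₀(β_liq − 3α_cont)ΔT
β − 3α = 1.16×10⁻³ − 5.4×10⁻⁵ = 1.106×10⁻³ /K; ΔT = 15.4 K
ΔV = 985 × 1.106×10⁻³ × 15.4 = 16.8 mL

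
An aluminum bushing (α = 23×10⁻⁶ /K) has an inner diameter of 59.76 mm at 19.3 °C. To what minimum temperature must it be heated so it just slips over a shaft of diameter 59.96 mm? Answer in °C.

Required Δd = 59.96 − 59.76 = 0.20 mm
Δd = αd₀ΔT ⇒ ΔT = Δd/(αd₀) = 0.20 / (23×10⁻⁶ × 59.76) = 145.51 K
T_min = 19.3 + 145.51 = 164.81 °C

T = 165 °C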